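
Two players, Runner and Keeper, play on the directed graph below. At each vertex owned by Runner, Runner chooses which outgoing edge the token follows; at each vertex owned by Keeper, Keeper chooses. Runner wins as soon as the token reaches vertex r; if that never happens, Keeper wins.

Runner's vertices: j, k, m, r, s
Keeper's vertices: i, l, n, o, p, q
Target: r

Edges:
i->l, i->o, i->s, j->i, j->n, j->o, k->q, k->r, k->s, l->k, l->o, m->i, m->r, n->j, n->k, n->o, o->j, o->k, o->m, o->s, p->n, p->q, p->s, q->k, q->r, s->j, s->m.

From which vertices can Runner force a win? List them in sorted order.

A0 = {r}
A1: add {k, m} — k (Runner) has k→r; m (Runner) has m→r.
A2: add {q, s} — q (Keeper): all of {k, r} already in; s (Runner) has s→m.
A3 = A2; e.g. i (Keeper) can still go to l. Fixed point.
Runner's winning region = {k, m, q, r, s}.

k, m, q, r, s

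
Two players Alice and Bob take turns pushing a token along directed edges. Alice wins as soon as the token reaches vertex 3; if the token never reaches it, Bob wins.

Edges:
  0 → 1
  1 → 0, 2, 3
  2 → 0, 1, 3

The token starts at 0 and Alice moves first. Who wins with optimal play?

Bob

Track states (vertex, player-to-move).
A0 = {(3,Alice), (3,Bob)}
A1: add {(1,Alice), (2,Alice)}.
A2: add {(0,Bob)}.
A3 = A2; e.g. (0,Alice) stays out. (0,Alice) never enters ⇒ Bob avoids the target.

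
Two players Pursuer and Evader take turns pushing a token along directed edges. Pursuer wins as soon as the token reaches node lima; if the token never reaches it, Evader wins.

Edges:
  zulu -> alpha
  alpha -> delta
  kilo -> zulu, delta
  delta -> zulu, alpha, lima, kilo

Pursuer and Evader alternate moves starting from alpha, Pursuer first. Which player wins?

Track states (vertex, player-to-move).
A0 = {(lima,Pursuer), (lima,Evader)}
A1: add {(delta,Pursuer)}.
A2: add {(alpha,Evader)}.
A3: add {(zulu,Pursuer)}.
A4: add {(kilo,Evader)}.
A5 = A4; e.g. (zulu,Evader) stays out. (alpha,Pursuer) never enters ⇒ Evader avoids the target.

Evader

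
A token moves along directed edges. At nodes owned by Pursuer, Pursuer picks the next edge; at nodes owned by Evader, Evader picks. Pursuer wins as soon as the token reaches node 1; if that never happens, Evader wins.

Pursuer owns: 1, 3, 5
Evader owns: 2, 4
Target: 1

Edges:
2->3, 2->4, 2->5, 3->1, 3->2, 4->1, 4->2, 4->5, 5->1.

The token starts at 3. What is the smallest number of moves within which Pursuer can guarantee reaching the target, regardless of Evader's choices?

1

A0 = {1}
A1: add {3, 5} — 3 (Pursuer) has 3→1; 5 (Pursuer) has 5→1.
A2 = A1; e.g. 2 (Evader) can still go to 4. Fixed point.
3 enters the attractor at level 1, so Pursuer can force the target in 1 move from there.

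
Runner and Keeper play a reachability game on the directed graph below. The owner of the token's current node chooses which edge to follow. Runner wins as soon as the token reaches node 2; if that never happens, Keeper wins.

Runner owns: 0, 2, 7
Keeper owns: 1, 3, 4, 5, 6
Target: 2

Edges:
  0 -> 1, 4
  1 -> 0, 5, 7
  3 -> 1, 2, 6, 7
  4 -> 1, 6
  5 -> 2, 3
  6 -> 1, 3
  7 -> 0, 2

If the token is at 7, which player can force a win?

A0 = {2}
A1: add {7} — 7 (Runner) has 7→2.
A2 = A1; e.g. 0 (Runner) has no edge into A1. Fixed point.
7 ∈ A1, so Runner can force the target.

Runner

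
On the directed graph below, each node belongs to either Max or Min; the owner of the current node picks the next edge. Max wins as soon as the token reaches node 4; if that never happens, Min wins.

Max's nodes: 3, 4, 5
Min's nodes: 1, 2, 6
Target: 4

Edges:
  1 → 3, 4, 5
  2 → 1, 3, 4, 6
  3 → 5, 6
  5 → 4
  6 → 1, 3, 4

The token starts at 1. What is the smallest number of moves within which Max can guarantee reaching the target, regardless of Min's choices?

3

A0 = {4}
A1: add {5} — 5 (Max) has 5→4.
A2: add {3} — 3 (Max) has 3→5.
A3: add {1} — 1 (Min): all of {3, 4, 5} already in.
1 enters the attractor at level 3, so Max can force the target in 3 moves from there.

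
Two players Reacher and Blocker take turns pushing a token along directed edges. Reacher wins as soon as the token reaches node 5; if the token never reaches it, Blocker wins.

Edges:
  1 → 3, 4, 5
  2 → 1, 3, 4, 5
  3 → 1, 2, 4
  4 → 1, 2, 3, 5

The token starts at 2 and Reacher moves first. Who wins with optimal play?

Reacher

Track states (vertex, player-to-move).
A0 = {(5,Reacher), (5,Blocker)}
A1: add {(1,Reacher), (2,Reacher), (4,Reacher)}.
(2,Reacher) ∈ A1 ⇒ Reacher forces the target.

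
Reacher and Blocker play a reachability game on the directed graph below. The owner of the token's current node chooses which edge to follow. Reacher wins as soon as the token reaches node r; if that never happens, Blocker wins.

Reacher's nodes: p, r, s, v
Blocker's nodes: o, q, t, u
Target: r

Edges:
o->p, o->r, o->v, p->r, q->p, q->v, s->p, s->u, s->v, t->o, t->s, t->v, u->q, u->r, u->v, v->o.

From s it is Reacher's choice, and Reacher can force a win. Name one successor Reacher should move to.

p

A0 = {r}
A1: add {p} — p (Reacher) has p→r.
A2: add {s} — s (Reacher) has s→p.
A3 = A2; e.g. o (Blocker) can still go to v. Fixed point.
From s, successor p is in the attractor (rank 1); the other successors u, v are not.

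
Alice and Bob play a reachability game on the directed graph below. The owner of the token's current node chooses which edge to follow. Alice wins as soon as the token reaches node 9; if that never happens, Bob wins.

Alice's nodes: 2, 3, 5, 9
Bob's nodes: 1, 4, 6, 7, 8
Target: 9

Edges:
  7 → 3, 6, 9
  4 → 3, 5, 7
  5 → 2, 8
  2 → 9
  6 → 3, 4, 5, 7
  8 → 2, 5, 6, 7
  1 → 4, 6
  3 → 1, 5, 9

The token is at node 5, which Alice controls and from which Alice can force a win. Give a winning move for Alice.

A0 = {9}
A1: add {2, 3} — 2 (Alice) has 2→9; 3 (Alice) has 3→9.
A2: add {5} — 5 (Alice) has 5→2.
A3 = A2; e.g. 1 (Bob) can still go to 4. Fixed point.
From 5, successor 2 is in the attractor (rank 1); the other successor 8 is not.

2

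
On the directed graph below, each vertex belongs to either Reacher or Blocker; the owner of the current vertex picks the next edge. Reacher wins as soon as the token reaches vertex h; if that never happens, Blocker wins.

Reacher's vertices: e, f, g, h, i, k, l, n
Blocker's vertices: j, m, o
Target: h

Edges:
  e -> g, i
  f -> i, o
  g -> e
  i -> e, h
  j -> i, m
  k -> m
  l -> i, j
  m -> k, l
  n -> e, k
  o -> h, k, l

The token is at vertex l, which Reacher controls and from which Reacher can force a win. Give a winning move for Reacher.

i

A0 = {h}
A1: add {i} — i (Reacher) has i→h.
A2: add {e, f, l} — e (Reacher) has e→i; f (Reacher) has f→i; l (Reacher) has l→i.
A3: add {g, n} — g (Reacher) has g→e; n (Reacher) has n→e.
A4 = A3; e.g. j (Blocker) can still go to m. Fixed point.
From l, successor i is in the attractor (rank 1); the other successor j is not.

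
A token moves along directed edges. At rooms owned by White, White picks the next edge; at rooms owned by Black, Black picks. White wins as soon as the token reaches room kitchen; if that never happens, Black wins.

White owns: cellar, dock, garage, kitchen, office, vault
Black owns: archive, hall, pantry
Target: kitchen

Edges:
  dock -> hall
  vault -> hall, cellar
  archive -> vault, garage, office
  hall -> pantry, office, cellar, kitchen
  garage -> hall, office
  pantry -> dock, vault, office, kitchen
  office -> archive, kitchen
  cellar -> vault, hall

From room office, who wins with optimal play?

A0 = {kitchen}
A1: add {office} — office (White) has office→kitchen.
office ∈ A1, so White can force the target.

White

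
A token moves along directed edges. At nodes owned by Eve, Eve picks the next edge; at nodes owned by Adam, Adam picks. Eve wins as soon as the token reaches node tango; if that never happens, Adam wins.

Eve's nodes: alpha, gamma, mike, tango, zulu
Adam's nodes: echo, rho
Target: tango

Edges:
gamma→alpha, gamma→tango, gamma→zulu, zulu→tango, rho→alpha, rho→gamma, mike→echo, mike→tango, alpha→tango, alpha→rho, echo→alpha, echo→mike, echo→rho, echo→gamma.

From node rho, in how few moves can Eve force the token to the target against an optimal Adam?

2

A0 = {tango}
A1: add {alpha, gamma, mike, zulu} — alpha (Eve) has alpha→tango; mike (Eve) has mike→tango; zulu (Eve) has zulu→tango; gamma (Eve) has gamma→tango.
A2: add {rho} — rho (Adam): all of {alpha, gamma} already in.
rho enters the attractor at level 2, so Eve can force the target in 2 moves from there.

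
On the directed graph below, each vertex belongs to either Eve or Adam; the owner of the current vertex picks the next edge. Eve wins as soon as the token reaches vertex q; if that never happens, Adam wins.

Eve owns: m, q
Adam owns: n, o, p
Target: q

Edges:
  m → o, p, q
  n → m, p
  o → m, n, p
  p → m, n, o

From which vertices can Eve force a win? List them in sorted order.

A0 = {q}
A1: add {m} — m (Eve) has m→q.
A2 = A1; e.g. n (Adam) can still go to p. Fixed point.
Eve's winning region = {m, q}.

m, q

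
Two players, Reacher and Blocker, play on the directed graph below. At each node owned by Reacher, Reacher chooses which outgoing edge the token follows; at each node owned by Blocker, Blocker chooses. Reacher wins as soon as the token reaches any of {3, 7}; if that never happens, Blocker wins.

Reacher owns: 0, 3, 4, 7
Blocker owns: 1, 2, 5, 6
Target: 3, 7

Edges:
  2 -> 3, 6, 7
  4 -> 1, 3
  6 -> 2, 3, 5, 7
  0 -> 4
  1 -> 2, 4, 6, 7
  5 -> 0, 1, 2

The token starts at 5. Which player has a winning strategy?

Blocker

A0 = {3, 7}
A1: add {4} — 4 (Reacher) has 4→3.
A2: add {0} — 0 (Reacher) has 0→4.
A3 = A2; e.g. 1 (Blocker) can still go to 2. Fixed point.
5 never enters the attractor, so Blocker can avoid the target forever.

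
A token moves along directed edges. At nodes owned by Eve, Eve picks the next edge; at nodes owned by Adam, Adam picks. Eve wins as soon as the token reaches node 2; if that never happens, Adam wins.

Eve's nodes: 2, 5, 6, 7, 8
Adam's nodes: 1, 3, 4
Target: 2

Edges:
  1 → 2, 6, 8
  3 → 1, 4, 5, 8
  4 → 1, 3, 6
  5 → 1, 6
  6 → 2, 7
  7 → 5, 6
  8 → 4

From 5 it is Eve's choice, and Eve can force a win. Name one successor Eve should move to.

6

A0 = {2}
A1: add {6} — 6 (Eve) has 6→2.
A2: add {5, 7} — 5 (Eve) has 5→6; 7 (Eve) has 7→6.
A3 = A2; e.g. 1 (Adam) can still go to 8. Fixed point.
From 5, successor 6 is in the attractor (rank 1); the other successor 1 is not.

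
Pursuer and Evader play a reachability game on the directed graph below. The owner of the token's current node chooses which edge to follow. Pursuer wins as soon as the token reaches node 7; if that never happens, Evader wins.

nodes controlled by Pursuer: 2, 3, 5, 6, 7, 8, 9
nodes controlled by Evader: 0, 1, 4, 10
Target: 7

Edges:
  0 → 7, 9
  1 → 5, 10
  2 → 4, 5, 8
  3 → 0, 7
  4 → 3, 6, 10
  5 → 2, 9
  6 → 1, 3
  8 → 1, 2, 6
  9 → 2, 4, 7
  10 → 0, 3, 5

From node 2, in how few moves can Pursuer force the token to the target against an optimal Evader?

3

A0 = {7}
A1: add {3, 9} — 3 (Pursuer) has 3→7; 9 (Pursuer) has 9→7.
A2: add {0, 5, 6} — 0 (Evader): all of {7, 9} already in; 5 (Pursuer) has 5→9; 6 (Pursuer) has 6→3.
A3: add {2, 8, 10} — 2 (Pursuer) has 2→5; 8 (Pursuer) has 8→6; 10 (Evader): all of {0, 3, 5} already in.
2 enters the attractor at level 3, so Pursuer can force the target in 3 moves from there.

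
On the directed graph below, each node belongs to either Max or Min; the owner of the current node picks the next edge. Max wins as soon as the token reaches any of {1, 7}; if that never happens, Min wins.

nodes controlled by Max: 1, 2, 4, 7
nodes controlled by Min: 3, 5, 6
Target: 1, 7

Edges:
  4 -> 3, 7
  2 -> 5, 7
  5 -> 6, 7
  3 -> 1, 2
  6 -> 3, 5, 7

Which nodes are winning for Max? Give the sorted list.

1, 2, 3, 4, 7

A0 = {1, 7}
A1: add {2, 4} — 2 (Max) has 2→7; 4 (Max) has 4→7.
A2: add {3} — 3 (Min): all of {1, 2} already in.
A3 = A2; e.g. 5 (Min) can still go to 6. Fixed point.
Max's winning region = {1, 2, 3, 4, 7}.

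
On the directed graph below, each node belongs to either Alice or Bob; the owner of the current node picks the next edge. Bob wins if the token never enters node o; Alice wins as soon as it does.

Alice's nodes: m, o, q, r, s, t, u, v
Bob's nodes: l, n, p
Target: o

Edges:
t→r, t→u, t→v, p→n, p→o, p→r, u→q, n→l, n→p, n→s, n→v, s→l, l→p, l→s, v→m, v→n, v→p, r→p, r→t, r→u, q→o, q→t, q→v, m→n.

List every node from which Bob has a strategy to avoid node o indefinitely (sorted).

l, m, n, p, s, v

A0 = {o}
A1: add {q} — q (Alice) has q→o.
A2: add {u} — u (Alice) has u→q.
A3: add {r, t} — r (Alice) has r→u; t (Alice) has t→u.
A4 = A3; e.g. l (Bob) can still go to p. Fixed point.
Alice's attractor = {o, q, r, t, u}; Bob avoids the target exactly from the complement.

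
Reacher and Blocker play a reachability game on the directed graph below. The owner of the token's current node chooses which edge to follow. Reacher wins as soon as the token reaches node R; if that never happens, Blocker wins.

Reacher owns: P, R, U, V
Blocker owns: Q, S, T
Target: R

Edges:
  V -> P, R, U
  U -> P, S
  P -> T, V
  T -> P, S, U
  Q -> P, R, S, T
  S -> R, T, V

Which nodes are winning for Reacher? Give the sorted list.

A0 = {R}
A1: add {V} — V (Reacher) has V→R.
A2: add {P} — P (Reacher) has P→V.
A3: add {U} — U (Reacher) has U→P.
A4 = A3; e.g. Q (Blocker) can still go to S. Fixed point.
Reacher's winning region = {P, R, U, V}.

P, R, U, V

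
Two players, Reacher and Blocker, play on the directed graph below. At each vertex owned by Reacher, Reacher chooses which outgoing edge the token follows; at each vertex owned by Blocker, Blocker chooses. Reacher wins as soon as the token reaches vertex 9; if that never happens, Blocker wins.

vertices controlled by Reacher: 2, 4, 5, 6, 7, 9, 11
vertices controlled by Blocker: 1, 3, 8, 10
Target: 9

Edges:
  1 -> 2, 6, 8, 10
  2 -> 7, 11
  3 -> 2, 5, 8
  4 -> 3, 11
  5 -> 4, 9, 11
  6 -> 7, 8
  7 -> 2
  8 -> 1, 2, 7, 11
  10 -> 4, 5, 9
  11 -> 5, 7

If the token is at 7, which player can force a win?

Reacher

A0 = {9}
A1: add {5} — 5 (Reacher) has 5→9.
A2: add {11} — 11 (Reacher) has 11→5.
A3: add {2, 4} — 2 (Reacher) has 2→11; 4 (Reacher) has 4→11.
A4: add {7, 10} — 7 (Reacher) has 7→2; 10 (Blocker): all of {4, 5, 9} already in.
7 ∈ A4, so Reacher can force the target.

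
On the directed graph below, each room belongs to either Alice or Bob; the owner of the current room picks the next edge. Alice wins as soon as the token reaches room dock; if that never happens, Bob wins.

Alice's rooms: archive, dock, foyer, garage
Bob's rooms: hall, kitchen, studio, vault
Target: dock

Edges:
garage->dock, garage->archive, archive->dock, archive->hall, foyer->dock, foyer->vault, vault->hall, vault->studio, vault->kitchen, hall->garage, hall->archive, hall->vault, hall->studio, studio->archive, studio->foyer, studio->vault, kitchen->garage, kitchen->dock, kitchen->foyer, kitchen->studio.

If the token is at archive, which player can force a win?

A0 = {dock}
A1: add {archive, foyer, garage} — garage (Alice) has garage→dock; archive (Alice) has archive→dock; foyer (Alice) has foyer→dock.
A2 = A1; e.g. vault (Bob) can still go to hall. Fixed point.
archive ∈ A1, so Alice can force the target.

Alice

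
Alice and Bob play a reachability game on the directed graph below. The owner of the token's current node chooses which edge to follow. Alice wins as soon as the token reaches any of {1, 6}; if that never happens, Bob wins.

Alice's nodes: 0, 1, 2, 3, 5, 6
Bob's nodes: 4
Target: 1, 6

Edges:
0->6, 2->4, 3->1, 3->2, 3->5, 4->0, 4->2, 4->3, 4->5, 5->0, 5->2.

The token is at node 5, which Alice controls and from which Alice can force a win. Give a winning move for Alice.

0

A0 = {1, 6}
A1: add {0, 3} — 0 (Alice) has 0→6; 3 (Alice) has 3→1.
A2: add {5} — 5 (Alice) has 5→0.
A3 = A2; e.g. 2 (Alice) has no edge into A2. Fixed point.
From 5, successor 0 is in the attractor (rank 1); the other successor 2 is not.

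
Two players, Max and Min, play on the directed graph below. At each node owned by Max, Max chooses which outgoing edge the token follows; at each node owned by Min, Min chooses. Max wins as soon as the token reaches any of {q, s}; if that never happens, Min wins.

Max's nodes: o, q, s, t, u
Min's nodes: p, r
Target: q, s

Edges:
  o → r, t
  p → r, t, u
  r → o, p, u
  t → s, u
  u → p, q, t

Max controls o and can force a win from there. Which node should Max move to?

A0 = {q, s}
A1: add {t, u} — t (Max) has t→s; u (Max) has u→q.
A2: add {o} — o (Max) has o→t.
A3 = A2; e.g. p (Min) can still go to r. Fixed point.
From o, successor t is in the attractor (rank 1); the other successor r is not.

t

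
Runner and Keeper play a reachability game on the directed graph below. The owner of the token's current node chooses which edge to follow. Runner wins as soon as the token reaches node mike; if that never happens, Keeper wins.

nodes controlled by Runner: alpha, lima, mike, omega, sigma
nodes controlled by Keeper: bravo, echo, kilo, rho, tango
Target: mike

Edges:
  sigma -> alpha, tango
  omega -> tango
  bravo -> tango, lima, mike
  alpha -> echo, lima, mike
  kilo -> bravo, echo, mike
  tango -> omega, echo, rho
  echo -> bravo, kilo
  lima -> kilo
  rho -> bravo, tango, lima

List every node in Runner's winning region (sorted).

alpha, mike, sigma

A0 = {mike}
A1: add {alpha} — alpha (Runner) has alpha→mike.
A2: add {sigma} — sigma (Runner) has sigma→alpha.
A3 = A2; e.g. omega (Runner) has no edge into A2. Fixed point.
Runner's winning region = {alpha, mike, sigma}.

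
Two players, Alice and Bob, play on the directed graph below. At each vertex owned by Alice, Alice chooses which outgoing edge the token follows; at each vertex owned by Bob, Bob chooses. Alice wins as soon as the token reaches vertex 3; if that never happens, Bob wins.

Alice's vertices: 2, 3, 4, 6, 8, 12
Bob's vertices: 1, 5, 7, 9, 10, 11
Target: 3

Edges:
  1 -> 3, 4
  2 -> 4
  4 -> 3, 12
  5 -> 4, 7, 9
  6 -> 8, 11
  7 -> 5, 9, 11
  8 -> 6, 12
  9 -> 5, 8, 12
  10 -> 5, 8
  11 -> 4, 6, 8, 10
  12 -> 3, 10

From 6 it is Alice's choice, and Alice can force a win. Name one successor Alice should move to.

A0 = {3}
A1: add {4, 12} — 4 (Alice) has 4→3; 12 (Alice) has 12→3.
A2: add {1, 2, 8} — 1 (Bob): all of {3, 4} already in; 2 (Alice) has 2→4; 8 (Alice) has 8→12.
A3: add {6} — 6 (Alice) has 6→8.
A4 = A3; e.g. 5 (Bob) can still go to 7. Fixed point.
From 6, successor 8 is in the attractor (rank 2); the other successor 11 is not.

8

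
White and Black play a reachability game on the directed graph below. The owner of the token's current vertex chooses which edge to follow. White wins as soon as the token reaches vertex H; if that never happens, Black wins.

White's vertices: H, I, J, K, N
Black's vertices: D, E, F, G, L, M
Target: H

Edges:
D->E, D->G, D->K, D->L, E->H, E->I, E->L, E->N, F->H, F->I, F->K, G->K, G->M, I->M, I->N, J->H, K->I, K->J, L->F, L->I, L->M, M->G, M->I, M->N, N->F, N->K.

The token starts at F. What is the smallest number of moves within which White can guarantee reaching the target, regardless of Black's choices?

5

A0 = {H}
A1: add {J} — J (White) has J→H.
A2: add {K} — K (White) has K→J.
A3: add {N} — N (White) has N→K.
A4: add {I} — I (White) has I→N.
A5: add {F} — F (Black): all of {H, I, K} already in.
A6 = A5; e.g. D (Black) can still go to E. Fixed point.
F enters the attractor at level 5, so White can force the target in 5 moves from there.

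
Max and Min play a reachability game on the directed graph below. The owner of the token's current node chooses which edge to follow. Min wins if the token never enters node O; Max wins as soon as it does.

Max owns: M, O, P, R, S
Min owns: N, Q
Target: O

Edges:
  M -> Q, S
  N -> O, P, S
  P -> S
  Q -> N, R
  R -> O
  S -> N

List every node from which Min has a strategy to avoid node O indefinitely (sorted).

M, N, P, Q, S

A0 = {O}
A1: add {R} — R (Max) has R→O.
A2 = A1; e.g. M (Max) has no edge into A1. Fixed point.
Max's attractor = {O, R}; Min avoids the target exactly from the complement.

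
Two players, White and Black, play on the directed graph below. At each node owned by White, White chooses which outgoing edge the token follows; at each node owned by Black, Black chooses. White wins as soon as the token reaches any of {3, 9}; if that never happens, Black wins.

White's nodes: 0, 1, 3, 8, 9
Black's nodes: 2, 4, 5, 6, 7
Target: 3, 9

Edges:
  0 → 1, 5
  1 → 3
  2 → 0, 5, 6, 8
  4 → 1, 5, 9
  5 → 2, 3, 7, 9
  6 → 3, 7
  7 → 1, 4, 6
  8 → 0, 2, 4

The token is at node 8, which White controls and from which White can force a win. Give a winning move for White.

0

A0 = {3, 9}
A1: add {1} — 1 (White) has 1→3.
A2: add {0} — 0 (White) has 0→1.
A3: add {8} — 8 (White) has 8→0.
A4 = A3; e.g. 2 (Black) can still go to 5. Fixed point.
From 8, successor 0 is in the attractor (rank 2); the other successors 2, 4 are not.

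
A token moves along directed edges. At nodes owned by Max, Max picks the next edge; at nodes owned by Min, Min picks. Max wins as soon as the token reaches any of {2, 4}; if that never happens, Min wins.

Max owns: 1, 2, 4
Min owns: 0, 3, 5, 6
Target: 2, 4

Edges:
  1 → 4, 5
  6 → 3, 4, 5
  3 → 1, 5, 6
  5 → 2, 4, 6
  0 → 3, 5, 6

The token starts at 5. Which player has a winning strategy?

A0 = {2, 4}
A1: add {1} — 1 (Max) has 1→4.
A2 = A1; e.g. 0 (Min) can still go to 3. Fixed point.
5 never enters the attractor, so Min can avoid the target forever.

Min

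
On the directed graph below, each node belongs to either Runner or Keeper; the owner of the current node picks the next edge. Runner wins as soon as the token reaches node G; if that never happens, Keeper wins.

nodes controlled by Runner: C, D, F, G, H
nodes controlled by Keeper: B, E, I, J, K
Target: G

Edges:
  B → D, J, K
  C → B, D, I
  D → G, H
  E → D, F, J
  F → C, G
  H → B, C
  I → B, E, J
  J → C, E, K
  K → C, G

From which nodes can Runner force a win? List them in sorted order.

A0 = {G}
A1: add {D, F} — D (Runner) has D→G; F (Runner) has F→G.
A2: add {C} — C (Runner) has C→D.
A3: add {H, K} — H (Runner) has H→C; K (Keeper): all of {C, G} already in.
A4 = A3; e.g. B (Keeper) can still go to J. Fixed point.
Runner's winning region = {C, D, F, G, H, K}.

C, D, F, G, H, K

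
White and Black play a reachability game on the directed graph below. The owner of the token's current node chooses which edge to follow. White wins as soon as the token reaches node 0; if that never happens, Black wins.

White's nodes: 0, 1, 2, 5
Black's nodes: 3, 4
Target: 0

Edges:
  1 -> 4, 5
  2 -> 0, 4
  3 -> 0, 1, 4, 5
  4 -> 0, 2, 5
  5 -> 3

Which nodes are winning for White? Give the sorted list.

A0 = {0}
A1: add {2} — 2 (White) has 2→0.
A2 = A1; e.g. 1 (White) has no edge into A1. Fixed point.
White's winning region = {0, 2}.

0, 2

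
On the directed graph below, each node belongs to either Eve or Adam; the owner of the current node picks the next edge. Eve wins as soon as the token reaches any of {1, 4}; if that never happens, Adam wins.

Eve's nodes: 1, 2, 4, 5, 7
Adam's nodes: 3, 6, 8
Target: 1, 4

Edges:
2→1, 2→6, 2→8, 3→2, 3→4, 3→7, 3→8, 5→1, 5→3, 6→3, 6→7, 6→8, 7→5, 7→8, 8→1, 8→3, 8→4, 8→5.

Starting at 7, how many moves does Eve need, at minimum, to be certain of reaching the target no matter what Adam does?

2

A0 = {1, 4}
A1: add {2, 5} — 2 (Eve) has 2→1; 5 (Eve) has 5→1.
A2: add {7} — 7 (Eve) has 7→5.
A3 = A2; e.g. 3 (Adam) can still go to 8. Fixed point.
7 enters the attractor at level 2, so Eve can force the target in 2 moves from there.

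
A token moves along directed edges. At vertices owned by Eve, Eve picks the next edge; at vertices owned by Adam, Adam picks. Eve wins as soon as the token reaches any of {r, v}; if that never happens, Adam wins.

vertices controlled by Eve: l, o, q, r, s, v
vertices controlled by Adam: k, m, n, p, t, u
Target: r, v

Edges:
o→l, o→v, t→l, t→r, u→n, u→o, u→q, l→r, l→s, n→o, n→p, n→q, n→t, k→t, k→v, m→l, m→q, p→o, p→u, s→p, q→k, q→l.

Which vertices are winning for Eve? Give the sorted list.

A0 = {r, v}
A1: add {l, o} — l (Eve) has l→r; o (Eve) has o→v.
A2: add {q, t} — q (Eve) has q→l; t (Adam): all of {l, r} already in.
A3: add {k, m} — k (Adam): all of {t, v} already in; m (Adam): all of {l, q} already in.
A4 = A3; e.g. n (Adam) can still go to p. Fixed point.
Eve's winning region = {k, l, m, o, q, r, t, v}.

k, l, m, o, q, r, t, v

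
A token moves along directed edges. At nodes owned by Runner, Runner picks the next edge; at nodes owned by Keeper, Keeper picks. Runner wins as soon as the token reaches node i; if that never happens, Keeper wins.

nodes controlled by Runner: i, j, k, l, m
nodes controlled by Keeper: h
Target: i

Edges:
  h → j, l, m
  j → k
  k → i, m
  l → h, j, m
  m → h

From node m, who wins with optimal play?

A0 = {i}
A1: add {k} — k (Runner) has k→i.
A2: add {j} — j (Runner) has j→k.
A3: add {l} — l (Runner) has l→j.
A4 = A3; e.g. h (Keeper) can still go to m. Fixed point.
m never enters the attractor, so Keeper can avoid the target forever.

Keeper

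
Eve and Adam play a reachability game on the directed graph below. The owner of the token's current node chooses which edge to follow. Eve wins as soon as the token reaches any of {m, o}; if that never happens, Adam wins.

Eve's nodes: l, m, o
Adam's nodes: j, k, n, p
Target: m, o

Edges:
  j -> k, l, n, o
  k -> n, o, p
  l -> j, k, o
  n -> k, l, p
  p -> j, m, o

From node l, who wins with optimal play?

Eve

A0 = {m, o}
A1: add {l} — l (Eve) has l→o.
A2 = A1; e.g. j (Adam) can still go to k. Fixed point.
l ∈ A1, so Eve can force the target.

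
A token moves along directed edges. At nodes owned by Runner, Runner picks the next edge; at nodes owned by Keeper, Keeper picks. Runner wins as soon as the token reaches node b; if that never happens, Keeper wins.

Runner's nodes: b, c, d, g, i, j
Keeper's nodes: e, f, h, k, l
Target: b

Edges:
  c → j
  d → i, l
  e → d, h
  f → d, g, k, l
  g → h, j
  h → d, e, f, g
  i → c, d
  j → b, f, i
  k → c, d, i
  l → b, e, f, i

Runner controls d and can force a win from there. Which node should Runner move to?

A0 = {b}
A1: add {j} — j (Runner) has j→b.
A2: add {c, g} — c (Runner) has c→j; g (Runner) has g→j.
A3: add {i} — i (Runner) has i→c.
A4: add {d} — d (Runner) has d→i.
A5: add {k} — k (Keeper): all of {c, d, i} already in.
A6 = A5; e.g. e (Keeper) can still go to h. Fixed point.
From d, successor i is in the attractor (rank 3); the other successor l is not.

i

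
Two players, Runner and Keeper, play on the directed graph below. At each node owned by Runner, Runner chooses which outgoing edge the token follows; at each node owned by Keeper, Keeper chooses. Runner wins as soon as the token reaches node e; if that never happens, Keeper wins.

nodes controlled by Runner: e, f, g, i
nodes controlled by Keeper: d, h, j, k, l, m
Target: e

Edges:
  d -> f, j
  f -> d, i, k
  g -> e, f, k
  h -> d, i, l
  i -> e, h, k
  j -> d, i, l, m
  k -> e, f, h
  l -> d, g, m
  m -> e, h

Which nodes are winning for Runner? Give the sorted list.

A0 = {e}
A1: add {g, i} — g (Runner) has g→e; i (Runner) has i→e.
A2: add {f} — f (Runner) has f→i.
A3 = A2; e.g. d (Keeper) can still go to j. Fixed point.
Runner's winning region = {e, f, g, i}.

e, f, g, i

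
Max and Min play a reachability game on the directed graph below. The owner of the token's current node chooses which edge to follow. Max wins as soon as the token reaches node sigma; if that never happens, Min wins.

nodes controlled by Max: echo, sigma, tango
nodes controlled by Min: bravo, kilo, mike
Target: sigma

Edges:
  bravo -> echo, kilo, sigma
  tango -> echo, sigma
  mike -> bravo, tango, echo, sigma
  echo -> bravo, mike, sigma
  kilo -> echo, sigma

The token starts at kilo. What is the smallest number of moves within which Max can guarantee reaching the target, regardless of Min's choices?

A0 = {sigma}
A1: add {echo, tango} — tango (Max) has tango→sigma; echo (Max) has echo→sigma.
A2: add {kilo} — kilo (Min): all of {echo, sigma} already in.
kilo enters the attractor at level 2, so Max can force the target in 2 moves from there.

2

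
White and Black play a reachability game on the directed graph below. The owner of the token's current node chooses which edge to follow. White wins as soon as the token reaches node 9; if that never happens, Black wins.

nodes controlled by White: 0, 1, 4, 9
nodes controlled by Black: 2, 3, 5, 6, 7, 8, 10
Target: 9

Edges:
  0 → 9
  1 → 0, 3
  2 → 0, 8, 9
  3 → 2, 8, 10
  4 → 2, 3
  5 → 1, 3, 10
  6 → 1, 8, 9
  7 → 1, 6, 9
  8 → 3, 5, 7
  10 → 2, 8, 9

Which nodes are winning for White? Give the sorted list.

0, 1, 9

A0 = {9}
A1: add {0} — 0 (White) has 0→9.
A2: add {1} — 1 (White) has 1→0.
A3 = A2; e.g. 2 (Black) can still go to 8. Fixed point.
White's winning region = {0, 1, 9}.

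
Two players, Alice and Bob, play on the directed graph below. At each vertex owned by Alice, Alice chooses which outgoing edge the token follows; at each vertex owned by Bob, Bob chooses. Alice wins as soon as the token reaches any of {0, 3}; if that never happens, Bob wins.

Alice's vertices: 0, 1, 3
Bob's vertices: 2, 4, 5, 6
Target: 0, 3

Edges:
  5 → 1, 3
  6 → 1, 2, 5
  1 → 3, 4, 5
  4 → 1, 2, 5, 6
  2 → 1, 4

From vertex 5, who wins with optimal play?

Alice

A0 = {0, 3}
A1: add {1} — 1 (Alice) has 1→3.
A2: add {5} — 5 (Bob): all of {1, 3} already in.
A3 = A2; e.g. 2 (Bob) can still go to 4. Fixed point.
5 ∈ A2, so Alice can force the target.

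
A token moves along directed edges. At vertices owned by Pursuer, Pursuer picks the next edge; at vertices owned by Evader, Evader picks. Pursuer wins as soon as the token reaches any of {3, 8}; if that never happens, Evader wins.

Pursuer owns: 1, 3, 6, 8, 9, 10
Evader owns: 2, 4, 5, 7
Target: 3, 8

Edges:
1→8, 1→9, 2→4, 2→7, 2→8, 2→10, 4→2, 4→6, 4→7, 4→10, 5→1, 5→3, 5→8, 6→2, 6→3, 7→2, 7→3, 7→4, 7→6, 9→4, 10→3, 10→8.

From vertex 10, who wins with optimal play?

Pursuer

A0 = {3, 8}
A1: add {1, 6, 10} — 1 (Pursuer) has 1→8; 6 (Pursuer) has 6→3; 10 (Pursuer) has 10→3.
10 ∈ A1, so Pursuer can force the target.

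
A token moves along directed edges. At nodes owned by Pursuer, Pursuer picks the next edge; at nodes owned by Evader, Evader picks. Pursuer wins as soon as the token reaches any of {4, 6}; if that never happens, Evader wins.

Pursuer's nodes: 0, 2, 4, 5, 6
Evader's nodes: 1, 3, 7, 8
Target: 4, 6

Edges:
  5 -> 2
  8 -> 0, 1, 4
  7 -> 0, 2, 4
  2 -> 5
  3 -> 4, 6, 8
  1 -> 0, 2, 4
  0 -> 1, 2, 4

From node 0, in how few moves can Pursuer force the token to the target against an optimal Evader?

A0 = {4, 6}
A1: add {0} — 0 (Pursuer) has 0→4.
A2 = A1; e.g. 1 (Evader) can still go to 2. Fixed point.
0 enters the attractor at level 1, so Pursuer can force the target in 1 move from there.

1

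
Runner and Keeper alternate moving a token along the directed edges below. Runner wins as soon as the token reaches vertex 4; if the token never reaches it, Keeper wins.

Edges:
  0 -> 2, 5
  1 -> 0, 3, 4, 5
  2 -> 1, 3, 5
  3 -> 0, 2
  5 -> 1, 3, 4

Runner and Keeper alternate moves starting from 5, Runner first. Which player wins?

Runner

Track states (vertex, player-to-move).
A0 = {(4,Runner), (4,Keeper)}
A1: add {(1,Runner), (5,Runner)}.
(5,Runner) ∈ A1 ⇒ Runner forces the target.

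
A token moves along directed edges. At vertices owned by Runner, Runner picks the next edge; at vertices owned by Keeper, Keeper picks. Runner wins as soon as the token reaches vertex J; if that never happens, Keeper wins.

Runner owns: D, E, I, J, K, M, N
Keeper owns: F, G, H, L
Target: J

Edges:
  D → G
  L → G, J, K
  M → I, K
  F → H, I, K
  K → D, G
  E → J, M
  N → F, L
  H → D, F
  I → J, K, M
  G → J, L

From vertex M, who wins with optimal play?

A0 = {J}
A1: add {E, I} — E (Runner) has E→J; I (Runner) has I→J.
A2: add {M} — M (Runner) has M→I.
A3 = A2; e.g. D (Runner) has no edge into A2. Fixed point.
M ∈ A2, so Runner can force the target.

Runner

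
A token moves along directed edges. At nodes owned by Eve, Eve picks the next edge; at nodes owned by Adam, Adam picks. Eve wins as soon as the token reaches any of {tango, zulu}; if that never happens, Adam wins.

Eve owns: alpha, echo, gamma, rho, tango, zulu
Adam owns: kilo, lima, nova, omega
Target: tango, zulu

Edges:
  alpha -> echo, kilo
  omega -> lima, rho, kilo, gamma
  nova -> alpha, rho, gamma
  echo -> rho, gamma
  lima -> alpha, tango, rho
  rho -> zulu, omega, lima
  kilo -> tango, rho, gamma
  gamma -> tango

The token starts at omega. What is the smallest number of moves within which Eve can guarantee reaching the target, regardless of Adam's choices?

5

A0 = {tango, zulu}
A1: add {gamma, rho} — rho (Eve) has rho→zulu; gamma (Eve) has gamma→tango.
A2: add {echo, kilo} — echo (Eve) has echo→rho; kilo (Adam): all of {tango, rho, gamma} already in.
A3: add {alpha} — alpha (Eve) has alpha→echo.
A4: add {lima, nova} — nova (Adam): all of {alpha, rho, gamma} already in; lima (Adam): all of {alpha, tango, rho} already in.
A5: add {omega} — omega (Adam): all of {lima, rho, kilo, gamma} already in.
A5 = all vertices. Fixed point.
omega enters the attractor at level 5, so Eve can force the target in 5 moves from there.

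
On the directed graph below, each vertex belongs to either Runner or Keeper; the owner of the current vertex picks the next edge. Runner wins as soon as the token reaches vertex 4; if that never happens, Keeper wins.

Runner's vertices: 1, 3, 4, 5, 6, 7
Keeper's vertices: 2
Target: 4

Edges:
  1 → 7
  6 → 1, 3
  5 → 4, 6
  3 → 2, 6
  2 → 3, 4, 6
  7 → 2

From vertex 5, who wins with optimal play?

A0 = {4}
A1: add {5} — 5 (Runner) has 5→4.
A2 = A1; e.g. 1 (Runner) has no edge into A1. Fixed point.
5 ∈ A1, so Runner can force the target.

Runner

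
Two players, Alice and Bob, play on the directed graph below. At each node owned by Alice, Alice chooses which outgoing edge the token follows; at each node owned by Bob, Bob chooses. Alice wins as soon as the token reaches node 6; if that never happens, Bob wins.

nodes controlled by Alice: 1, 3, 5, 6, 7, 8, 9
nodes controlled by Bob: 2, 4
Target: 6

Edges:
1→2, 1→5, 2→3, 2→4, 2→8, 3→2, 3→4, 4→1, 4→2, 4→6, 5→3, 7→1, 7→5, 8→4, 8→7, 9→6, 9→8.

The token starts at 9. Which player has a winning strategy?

Alice

A0 = {6}
A1: add {9} — 9 (Alice) has 9→6.
A2 = A1; e.g. 1 (Alice) has no edge into A1. Fixed point.
9 ∈ A1, so Alice can force the target.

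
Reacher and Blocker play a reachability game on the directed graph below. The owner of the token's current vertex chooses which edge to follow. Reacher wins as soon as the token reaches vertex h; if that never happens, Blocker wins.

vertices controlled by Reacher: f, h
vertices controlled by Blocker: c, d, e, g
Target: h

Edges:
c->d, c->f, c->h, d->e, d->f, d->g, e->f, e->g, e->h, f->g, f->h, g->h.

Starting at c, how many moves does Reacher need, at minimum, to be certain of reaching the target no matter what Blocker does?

4

A0 = {h}
A1: add {f, g} — f (Reacher) has f→h; g (Blocker): all of {h} already in.
A2: add {e} — e (Blocker): all of {f, g, h} already in.
A3: add {d} — d (Blocker): all of {e, f, g} already in.
A4: add {c} — c (Blocker): all of {d, f, h} already in.
A4 = all vertices. Fixed point.
c enters the attractor at level 4, so Reacher can force the target in 4 moves from there.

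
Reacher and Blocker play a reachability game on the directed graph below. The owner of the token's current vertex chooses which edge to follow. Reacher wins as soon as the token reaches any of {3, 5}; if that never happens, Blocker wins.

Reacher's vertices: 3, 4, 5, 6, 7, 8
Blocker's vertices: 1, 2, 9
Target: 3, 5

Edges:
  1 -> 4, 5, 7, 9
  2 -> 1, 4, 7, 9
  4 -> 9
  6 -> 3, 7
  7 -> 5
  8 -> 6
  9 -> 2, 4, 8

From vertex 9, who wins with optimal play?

A0 = {3, 5}
A1: add {6, 7} — 6 (Reacher) has 6→3; 7 (Reacher) has 7→5.
A2: add {8} — 8 (Reacher) has 8→6.
A3 = A2; e.g. 1 (Blocker) can still go to 4. Fixed point.
9 never enters the attractor, so Blocker can avoid the target forever.

Blocker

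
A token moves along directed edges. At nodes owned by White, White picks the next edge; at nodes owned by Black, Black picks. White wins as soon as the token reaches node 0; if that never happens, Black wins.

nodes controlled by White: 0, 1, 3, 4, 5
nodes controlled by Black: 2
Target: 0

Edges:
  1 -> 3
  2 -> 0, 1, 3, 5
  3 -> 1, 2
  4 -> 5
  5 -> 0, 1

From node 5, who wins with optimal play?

A0 = {0}
A1: add {5} — 5 (White) has 5→0.
5 ∈ A1, so White can force the target.

White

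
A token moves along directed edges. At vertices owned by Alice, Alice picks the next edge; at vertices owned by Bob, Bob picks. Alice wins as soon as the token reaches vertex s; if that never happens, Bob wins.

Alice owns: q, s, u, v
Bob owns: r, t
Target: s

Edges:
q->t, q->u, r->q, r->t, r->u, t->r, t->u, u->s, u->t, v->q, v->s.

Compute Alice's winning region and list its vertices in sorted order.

A0 = {s}
A1: add {u, v} — u (Alice) has u→s; v (Alice) has v→s.
A2: add {q} — q (Alice) has q→u.
A3 = A2; e.g. r (Bob) can still go to t. Fixed point.
Alice's winning region = {q, s, u, v}.

q, s, u, v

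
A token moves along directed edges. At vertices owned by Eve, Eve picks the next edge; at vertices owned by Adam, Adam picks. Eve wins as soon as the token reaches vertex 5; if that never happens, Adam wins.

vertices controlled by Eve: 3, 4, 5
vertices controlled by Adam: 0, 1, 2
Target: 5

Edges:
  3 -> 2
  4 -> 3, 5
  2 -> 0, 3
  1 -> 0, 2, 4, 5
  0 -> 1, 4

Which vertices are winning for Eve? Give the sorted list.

A0 = {5}
A1: add {4} — 4 (Eve) has 4→5.
A2 = A1; e.g. 0 (Adam) can still go to 1. Fixed point.
Eve's winning region = {4, 5}.

4, 5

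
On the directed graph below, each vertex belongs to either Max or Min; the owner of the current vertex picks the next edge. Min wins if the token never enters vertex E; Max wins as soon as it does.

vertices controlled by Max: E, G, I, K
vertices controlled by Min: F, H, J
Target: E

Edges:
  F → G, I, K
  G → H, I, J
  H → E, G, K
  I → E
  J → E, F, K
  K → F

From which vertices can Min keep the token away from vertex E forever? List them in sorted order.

A0 = {E}
A1: add {I} — I (Max) has I→E.
A2: add {G} — G (Max) has G→I.
A3 = A2; e.g. F (Min) can still go to K. Fixed point.
Max's attractor = {E, G, I}; Min avoids the target exactly from the complement.

F, H, J, K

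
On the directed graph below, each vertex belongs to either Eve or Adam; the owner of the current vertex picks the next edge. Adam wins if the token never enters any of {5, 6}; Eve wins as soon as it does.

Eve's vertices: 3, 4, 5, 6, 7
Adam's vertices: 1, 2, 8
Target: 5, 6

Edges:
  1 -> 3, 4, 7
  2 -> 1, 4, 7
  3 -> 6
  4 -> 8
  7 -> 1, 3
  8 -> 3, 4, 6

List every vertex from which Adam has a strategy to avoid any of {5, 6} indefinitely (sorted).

A0 = {5, 6}
A1: add {3} — 3 (Eve) has 3→6.
A2: add {7} — 7 (Eve) has 7→3.
A3 = A2; e.g. 1 (Adam) can still go to 4. Fixed point.
Eve's attractor = {3, 5, 6, 7}; Adam avoids the target exactly from the complement.

1, 2, 4, 8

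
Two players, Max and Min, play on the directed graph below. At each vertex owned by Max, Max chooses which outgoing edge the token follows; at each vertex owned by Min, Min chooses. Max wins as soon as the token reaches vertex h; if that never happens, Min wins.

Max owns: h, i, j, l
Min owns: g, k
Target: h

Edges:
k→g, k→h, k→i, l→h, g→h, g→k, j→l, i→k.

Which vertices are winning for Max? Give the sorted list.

A0 = {h}
A1: add {l} — l (Max) has l→h.
A2: add {j} — j (Max) has j→l.
A3 = A2; e.g. g (Min) can still go to k. Fixed point.
Max's winning region = {h, j, l}.

h, j, l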